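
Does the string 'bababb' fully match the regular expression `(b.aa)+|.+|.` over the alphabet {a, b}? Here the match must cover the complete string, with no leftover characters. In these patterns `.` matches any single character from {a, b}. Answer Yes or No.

Yes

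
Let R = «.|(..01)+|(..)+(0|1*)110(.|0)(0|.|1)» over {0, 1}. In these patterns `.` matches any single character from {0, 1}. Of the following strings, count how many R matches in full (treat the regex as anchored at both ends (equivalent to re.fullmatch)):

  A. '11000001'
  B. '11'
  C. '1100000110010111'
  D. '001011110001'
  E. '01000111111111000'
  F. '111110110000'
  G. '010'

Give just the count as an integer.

1

A → no match
B → no match
C → no match
D → no match
E → match
F → no match
G → no match
Total matched: 1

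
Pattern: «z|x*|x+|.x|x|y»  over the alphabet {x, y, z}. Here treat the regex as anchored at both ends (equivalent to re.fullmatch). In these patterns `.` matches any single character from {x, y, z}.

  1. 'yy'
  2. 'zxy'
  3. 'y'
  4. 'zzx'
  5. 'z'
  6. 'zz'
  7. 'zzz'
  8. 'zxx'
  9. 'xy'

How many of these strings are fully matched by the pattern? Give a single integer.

1 → no match
2 → no match
3 → match
4 → no match
5 → match
6 → no match
7 → no match
8 → no match
9 → no match
Total matched: 2

2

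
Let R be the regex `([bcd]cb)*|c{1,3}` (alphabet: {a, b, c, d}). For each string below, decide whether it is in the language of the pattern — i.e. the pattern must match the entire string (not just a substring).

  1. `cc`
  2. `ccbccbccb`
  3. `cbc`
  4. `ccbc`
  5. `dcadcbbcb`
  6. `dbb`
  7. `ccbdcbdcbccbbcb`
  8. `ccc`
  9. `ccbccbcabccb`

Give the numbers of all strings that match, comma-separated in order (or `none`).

1, 2, 7, 8

1 → match
2 → match
3 → no match
4 → no match
5 → no match
6 → no match
7 → match
8 → match
9 → no match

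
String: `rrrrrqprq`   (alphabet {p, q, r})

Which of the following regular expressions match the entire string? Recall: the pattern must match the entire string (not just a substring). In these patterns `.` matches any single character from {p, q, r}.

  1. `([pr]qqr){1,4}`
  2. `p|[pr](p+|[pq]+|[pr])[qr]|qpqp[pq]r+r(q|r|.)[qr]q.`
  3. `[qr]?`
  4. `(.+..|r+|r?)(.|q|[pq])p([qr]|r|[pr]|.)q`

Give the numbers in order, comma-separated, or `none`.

4

1 → no match — must end with `qqr`
2 → no match
3 → no match
4 → match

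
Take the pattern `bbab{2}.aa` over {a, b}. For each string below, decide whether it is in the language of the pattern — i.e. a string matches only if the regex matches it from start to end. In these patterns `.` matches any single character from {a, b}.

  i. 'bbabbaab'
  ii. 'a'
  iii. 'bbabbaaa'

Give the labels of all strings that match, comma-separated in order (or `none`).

i → no match — must end with 'aa'
ii → no match — must start with 'bbab'
iii → match

iii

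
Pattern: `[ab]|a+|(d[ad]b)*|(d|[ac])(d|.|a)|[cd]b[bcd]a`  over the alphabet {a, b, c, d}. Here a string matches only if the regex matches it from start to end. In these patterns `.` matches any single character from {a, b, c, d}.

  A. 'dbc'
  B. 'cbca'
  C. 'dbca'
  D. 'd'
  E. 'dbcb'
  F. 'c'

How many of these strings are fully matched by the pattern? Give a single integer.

A. 'dbc' → no match
B. 'cbca' → match
C. 'dbca' → match
D. 'd' → no match
E. 'dbcb' → no match
F. 'c' → no match
Total matched: 2

2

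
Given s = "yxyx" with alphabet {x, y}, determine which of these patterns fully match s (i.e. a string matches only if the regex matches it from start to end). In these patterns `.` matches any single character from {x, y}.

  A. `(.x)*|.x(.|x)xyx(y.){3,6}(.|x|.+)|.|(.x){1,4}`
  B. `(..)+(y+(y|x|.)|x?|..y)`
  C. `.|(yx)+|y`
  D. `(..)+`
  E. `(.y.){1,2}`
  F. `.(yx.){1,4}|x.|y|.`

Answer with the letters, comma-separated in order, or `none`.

A → match
B → match
C → match
D → match
E → no match
F → no match

A, B, C, D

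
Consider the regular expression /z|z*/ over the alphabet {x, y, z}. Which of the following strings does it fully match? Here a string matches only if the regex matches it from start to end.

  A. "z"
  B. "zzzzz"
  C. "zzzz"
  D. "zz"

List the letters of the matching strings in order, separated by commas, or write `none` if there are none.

A, B, C, D

A → match
B → match
C → match
D → match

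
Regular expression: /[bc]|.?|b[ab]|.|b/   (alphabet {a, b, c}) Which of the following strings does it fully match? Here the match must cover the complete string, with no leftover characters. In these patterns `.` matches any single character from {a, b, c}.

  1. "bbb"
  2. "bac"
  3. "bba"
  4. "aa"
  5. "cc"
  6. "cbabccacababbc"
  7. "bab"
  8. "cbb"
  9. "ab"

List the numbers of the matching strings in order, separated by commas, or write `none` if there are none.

1 → no match
2 → no match
3 → no match
4 → no match
5 → no match
6 → no match
7 → no match
8 → no match
9 → no match

none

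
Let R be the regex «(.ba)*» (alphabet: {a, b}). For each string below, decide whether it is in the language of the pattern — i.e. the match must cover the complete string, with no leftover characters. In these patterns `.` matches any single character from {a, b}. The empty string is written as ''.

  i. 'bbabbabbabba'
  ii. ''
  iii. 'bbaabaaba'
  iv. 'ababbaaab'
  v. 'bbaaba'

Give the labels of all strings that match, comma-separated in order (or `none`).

i → match
ii → match
iii → match
iv → no match
v → match

i, ii, iii, v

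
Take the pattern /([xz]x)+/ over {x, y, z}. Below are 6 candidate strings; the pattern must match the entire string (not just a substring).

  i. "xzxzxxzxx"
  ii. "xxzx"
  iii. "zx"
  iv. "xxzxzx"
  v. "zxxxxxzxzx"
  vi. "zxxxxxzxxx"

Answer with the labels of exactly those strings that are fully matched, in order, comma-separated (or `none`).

i → no match
ii → match
iii → match
iv → match
v → match
vi → match

ii, iii, iv, v, vi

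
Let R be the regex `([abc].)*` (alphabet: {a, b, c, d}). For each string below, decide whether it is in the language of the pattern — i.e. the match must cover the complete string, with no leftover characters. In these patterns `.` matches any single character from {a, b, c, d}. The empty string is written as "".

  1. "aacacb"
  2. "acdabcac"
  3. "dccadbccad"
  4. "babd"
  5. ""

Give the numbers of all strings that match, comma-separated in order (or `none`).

1. "aacacb" → match
2. "acdabcac" → no match
3. "dccadbccad" → no match
4. "babd" → match
5. "" → match

1, 4, 5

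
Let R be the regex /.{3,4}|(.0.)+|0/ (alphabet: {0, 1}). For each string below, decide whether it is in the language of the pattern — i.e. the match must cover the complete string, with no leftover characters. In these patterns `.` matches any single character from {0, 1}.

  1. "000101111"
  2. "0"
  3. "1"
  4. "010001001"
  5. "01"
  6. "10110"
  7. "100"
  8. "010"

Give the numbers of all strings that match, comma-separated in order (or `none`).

1 → no match
2 → match
3 → no match
4 → no match
5 → no match
6 → no match
7 → match
8 → match

2, 7, 8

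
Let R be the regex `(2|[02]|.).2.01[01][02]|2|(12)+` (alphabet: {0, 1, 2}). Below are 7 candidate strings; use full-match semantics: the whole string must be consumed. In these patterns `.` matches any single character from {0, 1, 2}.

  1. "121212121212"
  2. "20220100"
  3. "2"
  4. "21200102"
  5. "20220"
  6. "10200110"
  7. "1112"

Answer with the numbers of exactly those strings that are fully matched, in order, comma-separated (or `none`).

1, 2, 3, 4, 6

1 → match
2 → match
3 → match
4 → match
5 → no match
6 → match
7 → no match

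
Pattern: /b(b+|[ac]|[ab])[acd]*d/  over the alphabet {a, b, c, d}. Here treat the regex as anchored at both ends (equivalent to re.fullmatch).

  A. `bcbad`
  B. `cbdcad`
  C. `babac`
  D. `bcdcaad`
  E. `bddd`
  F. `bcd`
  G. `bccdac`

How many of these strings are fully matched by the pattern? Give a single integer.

2

A → no match
B → no match — must start with `b`
C → no match — must end with `d`
D → match
E → no match
F → match
G → no match — must end with `d`
Total matched: 2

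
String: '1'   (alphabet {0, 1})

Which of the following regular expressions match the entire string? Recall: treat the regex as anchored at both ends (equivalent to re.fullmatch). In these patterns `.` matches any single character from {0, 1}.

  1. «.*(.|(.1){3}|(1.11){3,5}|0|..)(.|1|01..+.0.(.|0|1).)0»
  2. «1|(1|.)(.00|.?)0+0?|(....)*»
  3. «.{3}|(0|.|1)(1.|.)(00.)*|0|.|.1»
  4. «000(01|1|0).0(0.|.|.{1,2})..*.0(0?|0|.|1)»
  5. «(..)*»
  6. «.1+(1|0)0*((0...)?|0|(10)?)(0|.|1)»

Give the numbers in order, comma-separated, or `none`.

1 → no match — must end with '0'
2 → match
3 → match
4 → no match — must start with '000'
5 → no match
6 → no match

2, 3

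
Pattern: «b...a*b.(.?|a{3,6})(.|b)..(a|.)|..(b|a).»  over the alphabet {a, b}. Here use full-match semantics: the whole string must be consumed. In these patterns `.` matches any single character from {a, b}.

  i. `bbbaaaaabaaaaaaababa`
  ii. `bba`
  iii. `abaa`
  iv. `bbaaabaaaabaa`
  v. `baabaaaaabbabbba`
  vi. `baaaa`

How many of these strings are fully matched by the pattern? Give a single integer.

i → match
ii. `bba` → no match
iii. `abaa` → match
iv → no match
v → match
vi. `baaaa` → no match
Total matched: 3

3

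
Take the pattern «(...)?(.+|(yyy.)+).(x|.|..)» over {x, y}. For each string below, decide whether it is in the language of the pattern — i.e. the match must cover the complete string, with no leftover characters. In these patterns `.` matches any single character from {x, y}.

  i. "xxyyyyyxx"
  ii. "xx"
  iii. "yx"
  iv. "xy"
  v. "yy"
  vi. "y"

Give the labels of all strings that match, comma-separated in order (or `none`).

i

i → match
ii → no match
iii → no match
iv → no match
v → no match
vi → no match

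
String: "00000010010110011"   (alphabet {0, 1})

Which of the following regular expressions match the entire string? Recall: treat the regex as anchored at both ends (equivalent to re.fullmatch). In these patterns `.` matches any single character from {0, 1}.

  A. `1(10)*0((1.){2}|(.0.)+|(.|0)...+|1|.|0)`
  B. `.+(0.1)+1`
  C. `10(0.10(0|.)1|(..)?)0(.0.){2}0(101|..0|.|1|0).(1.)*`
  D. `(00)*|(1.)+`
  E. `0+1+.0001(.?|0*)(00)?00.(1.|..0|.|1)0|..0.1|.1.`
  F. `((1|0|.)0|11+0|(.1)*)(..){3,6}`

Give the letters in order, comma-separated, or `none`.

B

A → no match — must start with "1"
B → match
C → no match — must start with "10"
D → no match
E → no match
F → no match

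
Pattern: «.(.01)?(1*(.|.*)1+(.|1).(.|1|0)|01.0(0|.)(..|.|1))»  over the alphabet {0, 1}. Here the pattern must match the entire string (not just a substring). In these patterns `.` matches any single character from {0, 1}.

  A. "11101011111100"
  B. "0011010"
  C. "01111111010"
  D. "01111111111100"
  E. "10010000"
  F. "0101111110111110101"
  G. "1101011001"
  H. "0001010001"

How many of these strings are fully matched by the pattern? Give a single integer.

A → match
B → match
C → match
D → match
E → no match
F → no match
G → match
H → match
Total matched: 6

6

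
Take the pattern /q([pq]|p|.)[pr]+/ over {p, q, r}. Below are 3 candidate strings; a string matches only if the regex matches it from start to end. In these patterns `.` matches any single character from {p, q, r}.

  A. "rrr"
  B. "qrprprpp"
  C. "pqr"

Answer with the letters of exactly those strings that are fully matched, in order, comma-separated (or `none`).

A → no match — must start with "q"
B → match
C → no match — must start with "q"

B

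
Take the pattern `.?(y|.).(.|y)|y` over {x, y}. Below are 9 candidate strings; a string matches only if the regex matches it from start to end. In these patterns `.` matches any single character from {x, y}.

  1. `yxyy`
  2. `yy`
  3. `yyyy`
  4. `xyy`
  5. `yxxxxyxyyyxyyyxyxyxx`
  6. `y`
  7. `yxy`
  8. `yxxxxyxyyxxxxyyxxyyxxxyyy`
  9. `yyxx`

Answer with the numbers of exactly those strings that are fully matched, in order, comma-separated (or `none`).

1 → match
2 → no match
3 → match
4 → match
5 → no match
6 → match
7 → match
8 → no match
9 → match

1, 3, 4, 6, 7, 9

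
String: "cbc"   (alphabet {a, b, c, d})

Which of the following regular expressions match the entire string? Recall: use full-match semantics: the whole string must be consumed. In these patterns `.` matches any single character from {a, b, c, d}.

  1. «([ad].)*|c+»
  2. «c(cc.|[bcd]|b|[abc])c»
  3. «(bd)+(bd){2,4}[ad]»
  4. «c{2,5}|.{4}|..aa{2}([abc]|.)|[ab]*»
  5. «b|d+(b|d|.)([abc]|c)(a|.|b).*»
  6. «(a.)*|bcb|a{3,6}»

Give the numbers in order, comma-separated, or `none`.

1 → no match
2 → match
3 → no match — must start with "bd"
4 → no match
5 → no match
6 → no match

2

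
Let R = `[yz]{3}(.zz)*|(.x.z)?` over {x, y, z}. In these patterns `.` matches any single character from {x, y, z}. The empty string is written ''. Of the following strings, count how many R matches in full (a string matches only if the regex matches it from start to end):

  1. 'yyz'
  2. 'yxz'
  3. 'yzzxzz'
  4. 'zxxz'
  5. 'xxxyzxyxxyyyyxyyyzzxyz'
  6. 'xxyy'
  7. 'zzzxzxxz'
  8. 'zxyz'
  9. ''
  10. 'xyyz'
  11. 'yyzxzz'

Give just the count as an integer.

6

1 → match
2 → no match
3 → match
4 → match
5 → no match
6 → no match
7 → no match
8 → match
9 → match
10 → no match
11 → match
Total matched: 6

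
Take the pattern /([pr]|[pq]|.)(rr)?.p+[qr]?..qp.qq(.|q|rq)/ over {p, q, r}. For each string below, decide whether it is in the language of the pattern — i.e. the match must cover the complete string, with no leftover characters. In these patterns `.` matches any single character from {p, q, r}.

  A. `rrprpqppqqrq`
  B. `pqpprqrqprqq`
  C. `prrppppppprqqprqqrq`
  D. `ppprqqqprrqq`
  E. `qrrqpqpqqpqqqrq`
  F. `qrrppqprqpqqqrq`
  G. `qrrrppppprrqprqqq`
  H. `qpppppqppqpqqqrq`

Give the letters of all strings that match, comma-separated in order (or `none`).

A → match
B → no match
C → match
D → no match
E → match
F → match
G → match
H → match

A, C, E, F, G, H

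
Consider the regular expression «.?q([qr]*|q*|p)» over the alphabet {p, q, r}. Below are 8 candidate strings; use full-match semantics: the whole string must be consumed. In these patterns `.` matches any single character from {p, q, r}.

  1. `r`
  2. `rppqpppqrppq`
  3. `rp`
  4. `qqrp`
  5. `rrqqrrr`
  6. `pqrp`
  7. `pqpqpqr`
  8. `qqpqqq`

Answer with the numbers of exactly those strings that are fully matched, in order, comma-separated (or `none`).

1 → no match
2 → no match
3 → no match
4 → no match
5 → no match
6 → no match
7 → no match
8 → no match

none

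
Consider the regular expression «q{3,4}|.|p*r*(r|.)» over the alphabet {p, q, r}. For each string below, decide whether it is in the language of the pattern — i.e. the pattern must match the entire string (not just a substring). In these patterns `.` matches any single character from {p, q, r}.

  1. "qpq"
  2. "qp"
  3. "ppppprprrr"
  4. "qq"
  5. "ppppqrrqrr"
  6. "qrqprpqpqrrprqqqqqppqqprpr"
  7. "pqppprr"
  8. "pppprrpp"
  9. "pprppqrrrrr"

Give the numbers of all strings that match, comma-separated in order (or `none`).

1 → no match
2 → no match
3 → no match
4 → no match
5 → no match
6 → no match
7 → no match
8 → no match
9 → no match

none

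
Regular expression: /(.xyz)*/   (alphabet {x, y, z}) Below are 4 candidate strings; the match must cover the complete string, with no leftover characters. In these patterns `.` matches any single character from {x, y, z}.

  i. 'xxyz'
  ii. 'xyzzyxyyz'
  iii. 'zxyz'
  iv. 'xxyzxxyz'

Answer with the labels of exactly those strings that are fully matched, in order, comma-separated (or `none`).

i, iii, iv

i → match
ii → no match
iii → match
iv → match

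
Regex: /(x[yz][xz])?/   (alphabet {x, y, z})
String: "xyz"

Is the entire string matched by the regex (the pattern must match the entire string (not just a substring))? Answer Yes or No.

Yes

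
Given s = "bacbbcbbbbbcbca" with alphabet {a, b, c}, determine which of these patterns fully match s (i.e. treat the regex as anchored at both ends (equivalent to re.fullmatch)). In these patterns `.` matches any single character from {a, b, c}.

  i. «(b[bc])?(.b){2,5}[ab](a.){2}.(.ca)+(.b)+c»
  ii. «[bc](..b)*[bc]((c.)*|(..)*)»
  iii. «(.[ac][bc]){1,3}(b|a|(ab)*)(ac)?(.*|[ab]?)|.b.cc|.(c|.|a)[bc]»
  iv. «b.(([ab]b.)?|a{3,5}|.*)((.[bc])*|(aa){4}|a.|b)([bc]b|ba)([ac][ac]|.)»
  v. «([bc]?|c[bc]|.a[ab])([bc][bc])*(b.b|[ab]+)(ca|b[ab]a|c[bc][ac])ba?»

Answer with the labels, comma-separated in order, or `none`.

i → no match — must end with "bc"
ii → match
iii → match
iv → match
v → no match

ii, iii, iv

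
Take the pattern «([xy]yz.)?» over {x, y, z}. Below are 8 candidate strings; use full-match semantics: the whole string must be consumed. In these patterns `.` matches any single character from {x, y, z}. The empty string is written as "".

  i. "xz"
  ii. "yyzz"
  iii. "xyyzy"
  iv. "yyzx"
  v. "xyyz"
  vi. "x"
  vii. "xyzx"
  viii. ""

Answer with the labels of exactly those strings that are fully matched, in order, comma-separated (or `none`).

ii, iv, vii, viii

i → no match
ii → match
iii → no match
iv → match
v → no match
vi → no match
vii → match
viii → match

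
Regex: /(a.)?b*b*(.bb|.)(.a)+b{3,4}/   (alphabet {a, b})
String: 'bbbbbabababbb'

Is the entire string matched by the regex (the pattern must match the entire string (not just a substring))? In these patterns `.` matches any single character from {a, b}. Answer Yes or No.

Yes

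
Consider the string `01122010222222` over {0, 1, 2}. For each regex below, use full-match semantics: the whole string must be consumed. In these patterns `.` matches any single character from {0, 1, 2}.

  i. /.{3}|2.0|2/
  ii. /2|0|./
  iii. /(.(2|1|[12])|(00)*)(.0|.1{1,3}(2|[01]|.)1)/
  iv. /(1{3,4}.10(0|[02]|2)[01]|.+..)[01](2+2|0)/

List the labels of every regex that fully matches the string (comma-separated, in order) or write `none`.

i → no match
ii → no match
iii → no match
iv → match

iv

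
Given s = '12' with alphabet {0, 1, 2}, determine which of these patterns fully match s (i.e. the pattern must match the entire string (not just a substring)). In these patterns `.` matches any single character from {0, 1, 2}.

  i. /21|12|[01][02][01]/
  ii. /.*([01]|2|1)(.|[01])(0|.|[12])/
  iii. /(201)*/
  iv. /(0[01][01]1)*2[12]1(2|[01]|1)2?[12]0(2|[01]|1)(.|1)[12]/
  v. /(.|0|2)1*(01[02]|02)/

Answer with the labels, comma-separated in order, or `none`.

i

i → match
ii → no match
iii → no match
iv → no match
v → no match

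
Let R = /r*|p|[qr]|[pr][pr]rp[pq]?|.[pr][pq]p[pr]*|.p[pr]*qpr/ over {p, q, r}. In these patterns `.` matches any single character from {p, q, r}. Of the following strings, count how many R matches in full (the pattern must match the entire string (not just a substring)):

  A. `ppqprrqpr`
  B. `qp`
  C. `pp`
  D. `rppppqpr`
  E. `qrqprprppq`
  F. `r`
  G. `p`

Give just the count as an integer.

A → no match
B → no match
C → no match
D → match
E → no match
F → match
G → match
Total matched: 3

3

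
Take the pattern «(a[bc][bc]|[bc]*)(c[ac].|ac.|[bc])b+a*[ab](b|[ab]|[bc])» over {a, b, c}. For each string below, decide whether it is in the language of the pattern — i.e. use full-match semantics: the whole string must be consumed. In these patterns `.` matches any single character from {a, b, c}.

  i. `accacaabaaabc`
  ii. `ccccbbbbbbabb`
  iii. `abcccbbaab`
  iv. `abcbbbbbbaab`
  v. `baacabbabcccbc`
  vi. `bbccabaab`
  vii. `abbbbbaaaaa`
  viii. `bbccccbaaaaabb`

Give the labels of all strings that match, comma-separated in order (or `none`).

ii, iii, iv, vi, vii, viii

i → no match
ii → match
iii → match
iv → match
v → no match
vi → match
vii → match
viii → match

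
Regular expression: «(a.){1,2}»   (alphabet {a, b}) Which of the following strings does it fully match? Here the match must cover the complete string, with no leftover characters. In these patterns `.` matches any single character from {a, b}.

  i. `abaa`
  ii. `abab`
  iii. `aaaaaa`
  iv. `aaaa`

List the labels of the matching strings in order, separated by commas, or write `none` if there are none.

i → match
ii → match
iii → no match
iv → match

i, ii, iv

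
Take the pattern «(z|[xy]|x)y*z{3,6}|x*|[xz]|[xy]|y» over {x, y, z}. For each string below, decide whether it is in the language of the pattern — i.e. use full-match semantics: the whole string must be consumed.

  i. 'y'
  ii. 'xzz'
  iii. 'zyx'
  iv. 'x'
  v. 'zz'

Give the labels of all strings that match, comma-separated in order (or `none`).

i. 'y' → match
ii. 'xzz' → no match
iii. 'zyx' → no match
iv. 'x' → match
v. 'zz' → no match

i, iv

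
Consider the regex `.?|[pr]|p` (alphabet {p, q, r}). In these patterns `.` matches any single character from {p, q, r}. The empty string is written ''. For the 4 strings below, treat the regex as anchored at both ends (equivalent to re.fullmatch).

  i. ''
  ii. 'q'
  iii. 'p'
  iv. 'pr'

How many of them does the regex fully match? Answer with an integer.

i. '' → match
ii. 'q' → match
iii. 'p' → match
iv. 'pr' → no match
Total matched: 3

3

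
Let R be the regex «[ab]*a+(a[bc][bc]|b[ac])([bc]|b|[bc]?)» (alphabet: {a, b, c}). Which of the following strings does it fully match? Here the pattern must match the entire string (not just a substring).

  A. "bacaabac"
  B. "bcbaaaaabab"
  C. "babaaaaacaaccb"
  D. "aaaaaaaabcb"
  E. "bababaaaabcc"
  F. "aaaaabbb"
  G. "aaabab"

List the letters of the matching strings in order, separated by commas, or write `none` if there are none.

D, E, F, G

A → no match
B → no match
C → no match
D → match
E → match
F → match
G → match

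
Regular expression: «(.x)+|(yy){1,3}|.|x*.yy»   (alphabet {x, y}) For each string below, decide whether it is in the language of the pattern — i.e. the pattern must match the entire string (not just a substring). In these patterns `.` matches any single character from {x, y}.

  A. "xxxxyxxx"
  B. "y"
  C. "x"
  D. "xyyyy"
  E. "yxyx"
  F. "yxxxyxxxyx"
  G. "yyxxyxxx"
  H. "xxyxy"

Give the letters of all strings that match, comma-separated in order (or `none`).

A → match
B → match
C → match
D → no match
E → match
F → match
G → no match
H → no match

A, B, C, E, F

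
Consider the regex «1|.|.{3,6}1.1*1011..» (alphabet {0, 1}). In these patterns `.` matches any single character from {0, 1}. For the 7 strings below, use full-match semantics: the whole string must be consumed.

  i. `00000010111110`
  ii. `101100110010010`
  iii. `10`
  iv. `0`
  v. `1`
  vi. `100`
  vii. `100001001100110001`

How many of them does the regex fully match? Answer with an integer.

2

i → no match
ii → no match
iii → no match
iv → match
v → match
vi → no match
vii → no match
Total matched: 2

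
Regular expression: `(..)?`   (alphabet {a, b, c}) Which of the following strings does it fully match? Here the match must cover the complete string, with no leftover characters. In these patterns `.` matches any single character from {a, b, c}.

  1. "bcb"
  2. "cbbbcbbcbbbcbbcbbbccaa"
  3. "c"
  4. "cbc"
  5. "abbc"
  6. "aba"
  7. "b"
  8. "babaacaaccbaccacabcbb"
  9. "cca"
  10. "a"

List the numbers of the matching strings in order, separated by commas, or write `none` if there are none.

none

1 → no match
2 → no match
3 → no match
4 → no match
5 → no match
6 → no match
7 → no match
8 → no match
9 → no match
10 → no match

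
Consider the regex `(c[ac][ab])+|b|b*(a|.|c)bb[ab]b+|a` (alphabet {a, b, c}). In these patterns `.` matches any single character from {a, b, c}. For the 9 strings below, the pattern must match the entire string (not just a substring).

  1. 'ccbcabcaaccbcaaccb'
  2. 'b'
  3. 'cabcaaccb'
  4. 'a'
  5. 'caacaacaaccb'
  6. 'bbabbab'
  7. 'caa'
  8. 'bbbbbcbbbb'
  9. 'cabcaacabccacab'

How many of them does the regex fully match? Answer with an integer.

9

1 → match
2 → match
3 → match
4 → match
5 → match
6 → match
7 → match
8 → match
9 → match
Total matched: 9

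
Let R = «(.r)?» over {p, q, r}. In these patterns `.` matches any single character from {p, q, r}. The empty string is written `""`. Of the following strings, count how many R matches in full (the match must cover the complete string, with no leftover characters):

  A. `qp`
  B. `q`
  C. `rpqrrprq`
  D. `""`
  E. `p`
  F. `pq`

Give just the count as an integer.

1

A. `qp` → no match
B. `q` → no match
C. `rpqrrprq` → no match
D. `""` → match
E. `p` → no match
F. `pq` → no match
Total matched: 1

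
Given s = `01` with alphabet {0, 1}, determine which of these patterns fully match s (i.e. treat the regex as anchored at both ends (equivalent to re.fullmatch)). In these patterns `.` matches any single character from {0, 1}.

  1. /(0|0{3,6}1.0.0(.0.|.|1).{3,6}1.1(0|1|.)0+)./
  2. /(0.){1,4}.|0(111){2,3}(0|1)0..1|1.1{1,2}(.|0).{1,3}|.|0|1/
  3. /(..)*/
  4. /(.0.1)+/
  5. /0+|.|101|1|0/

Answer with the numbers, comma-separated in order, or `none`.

1 → match
2 → no match
3 → match
4 → no match
5 → no match

1, 3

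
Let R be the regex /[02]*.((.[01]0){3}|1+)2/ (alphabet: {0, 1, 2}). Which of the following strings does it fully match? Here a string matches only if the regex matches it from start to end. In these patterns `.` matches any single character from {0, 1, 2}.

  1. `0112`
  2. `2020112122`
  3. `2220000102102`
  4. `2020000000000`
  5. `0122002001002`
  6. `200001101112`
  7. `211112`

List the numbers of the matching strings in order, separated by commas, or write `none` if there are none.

1 → match
2 → no match
3 → match
4 → no match — must end with `2`
5 → no match
6 → no match
7 → match

1, 3, 7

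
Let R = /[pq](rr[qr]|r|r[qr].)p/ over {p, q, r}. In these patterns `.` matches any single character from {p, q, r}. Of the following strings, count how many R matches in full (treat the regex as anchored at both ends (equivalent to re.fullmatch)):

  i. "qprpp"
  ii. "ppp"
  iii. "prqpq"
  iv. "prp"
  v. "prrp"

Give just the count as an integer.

i → no match
ii → no match
iii → no match — must end with "p"
iv → match
v → no match
Total matched: 1

1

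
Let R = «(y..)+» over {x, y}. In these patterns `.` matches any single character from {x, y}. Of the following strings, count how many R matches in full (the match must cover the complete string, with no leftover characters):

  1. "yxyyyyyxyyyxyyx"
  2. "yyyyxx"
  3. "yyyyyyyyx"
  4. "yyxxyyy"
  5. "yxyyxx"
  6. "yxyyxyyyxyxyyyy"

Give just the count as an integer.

1 → match
2 → match
3 → match
4 → no match
5 → match
6 → match
Total matched: 5

5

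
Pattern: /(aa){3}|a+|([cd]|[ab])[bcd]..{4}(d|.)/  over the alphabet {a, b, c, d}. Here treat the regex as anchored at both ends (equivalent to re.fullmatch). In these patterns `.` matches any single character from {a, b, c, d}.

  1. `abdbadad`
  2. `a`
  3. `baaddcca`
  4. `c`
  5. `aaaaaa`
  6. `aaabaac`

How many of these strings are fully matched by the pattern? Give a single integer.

3

1 → match
2 → match
3 → no match
4 → no match
5 → match
6 → no match
Total matched: 3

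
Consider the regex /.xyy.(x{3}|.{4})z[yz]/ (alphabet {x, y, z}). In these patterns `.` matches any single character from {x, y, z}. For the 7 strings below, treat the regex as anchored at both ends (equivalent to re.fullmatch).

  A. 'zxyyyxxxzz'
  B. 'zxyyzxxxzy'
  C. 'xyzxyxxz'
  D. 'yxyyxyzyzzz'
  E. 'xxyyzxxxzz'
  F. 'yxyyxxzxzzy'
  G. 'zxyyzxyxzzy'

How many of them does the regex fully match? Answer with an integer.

6

A → match
B → match
C → no match
D → match
E → match
F → match
G → match
Total matched: 6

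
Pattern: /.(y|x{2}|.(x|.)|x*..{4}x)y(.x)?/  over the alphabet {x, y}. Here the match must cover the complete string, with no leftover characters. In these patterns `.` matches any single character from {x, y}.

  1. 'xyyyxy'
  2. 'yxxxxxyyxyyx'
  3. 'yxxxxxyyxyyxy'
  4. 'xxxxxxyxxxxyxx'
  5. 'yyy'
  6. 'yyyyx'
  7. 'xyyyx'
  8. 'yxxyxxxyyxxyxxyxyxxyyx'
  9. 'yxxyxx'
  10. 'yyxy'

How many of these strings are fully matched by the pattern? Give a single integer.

1 → no match
2 → match
3 → match
4 → match
5 → match
6 → match
7 → match
8 → no match
9 → match
10 → match
Total matched: 8

8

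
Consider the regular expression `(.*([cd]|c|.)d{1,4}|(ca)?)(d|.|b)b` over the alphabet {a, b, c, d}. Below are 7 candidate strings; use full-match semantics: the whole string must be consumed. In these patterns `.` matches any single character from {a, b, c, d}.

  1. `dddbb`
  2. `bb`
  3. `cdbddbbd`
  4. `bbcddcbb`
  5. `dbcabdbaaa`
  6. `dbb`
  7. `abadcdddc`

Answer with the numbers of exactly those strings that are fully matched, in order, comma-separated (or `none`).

1 → match
2 → match
3 → no match — must end with `b`
4 → no match
5 → no match — must end with `b`
6 → no match
7 → no match — must end with `b`

1, 2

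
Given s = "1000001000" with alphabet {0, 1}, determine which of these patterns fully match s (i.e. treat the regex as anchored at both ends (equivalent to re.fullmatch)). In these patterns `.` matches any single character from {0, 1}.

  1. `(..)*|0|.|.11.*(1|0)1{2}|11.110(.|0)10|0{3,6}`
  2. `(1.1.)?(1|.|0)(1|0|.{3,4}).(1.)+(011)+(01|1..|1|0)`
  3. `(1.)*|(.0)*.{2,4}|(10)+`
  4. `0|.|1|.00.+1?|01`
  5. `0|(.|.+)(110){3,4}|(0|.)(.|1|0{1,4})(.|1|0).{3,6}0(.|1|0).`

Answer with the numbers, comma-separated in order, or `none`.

1 → match
2 → no match
3 → match
4 → match
5 → match

1, 3, 4, 5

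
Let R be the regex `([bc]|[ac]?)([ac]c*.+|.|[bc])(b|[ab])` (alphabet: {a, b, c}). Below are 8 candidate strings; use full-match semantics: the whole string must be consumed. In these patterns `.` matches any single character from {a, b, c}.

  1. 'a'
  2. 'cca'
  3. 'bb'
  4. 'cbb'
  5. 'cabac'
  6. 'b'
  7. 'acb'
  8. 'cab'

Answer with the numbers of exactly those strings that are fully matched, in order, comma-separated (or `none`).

2, 3, 4, 7, 8

1 → no match
2 → match
3 → match
4 → match
5 → no match
6 → no match
7 → match
8 → match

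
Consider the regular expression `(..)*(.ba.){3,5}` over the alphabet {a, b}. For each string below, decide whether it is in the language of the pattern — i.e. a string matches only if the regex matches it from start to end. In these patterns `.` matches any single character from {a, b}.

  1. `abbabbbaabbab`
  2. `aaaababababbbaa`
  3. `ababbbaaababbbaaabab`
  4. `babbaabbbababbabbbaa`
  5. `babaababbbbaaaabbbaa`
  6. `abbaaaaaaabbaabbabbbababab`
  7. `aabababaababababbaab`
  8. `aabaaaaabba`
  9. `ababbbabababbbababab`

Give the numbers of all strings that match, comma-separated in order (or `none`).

1 → no match
2 → no match
3 → match
4 → no match
5 → no match
6 → match
7 → no match
8. `aabaaaaabba` → no match
9 → match

3, 6, 9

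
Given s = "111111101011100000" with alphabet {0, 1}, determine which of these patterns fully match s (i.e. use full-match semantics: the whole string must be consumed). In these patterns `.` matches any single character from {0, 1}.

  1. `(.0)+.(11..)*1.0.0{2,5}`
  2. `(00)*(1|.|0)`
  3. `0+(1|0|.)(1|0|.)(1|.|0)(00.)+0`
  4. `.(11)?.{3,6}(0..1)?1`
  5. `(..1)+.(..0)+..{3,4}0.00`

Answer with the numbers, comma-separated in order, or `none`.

5

1 → no match
2 → no match
3 → no match — must start with "0"
4 → no match — must end with "1"
5 → match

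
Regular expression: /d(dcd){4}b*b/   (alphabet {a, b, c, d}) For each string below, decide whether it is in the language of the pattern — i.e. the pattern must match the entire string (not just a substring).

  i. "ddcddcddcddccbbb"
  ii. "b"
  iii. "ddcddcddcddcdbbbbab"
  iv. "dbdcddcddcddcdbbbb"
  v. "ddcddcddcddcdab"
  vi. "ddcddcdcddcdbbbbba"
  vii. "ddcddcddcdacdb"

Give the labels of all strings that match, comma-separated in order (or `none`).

none

i → no match
ii → no match — must start with "ddcd"
iii → no match
iv → no match — must start with "ddcd"
v → no match
vi → no match — must end with "b"
vii → no match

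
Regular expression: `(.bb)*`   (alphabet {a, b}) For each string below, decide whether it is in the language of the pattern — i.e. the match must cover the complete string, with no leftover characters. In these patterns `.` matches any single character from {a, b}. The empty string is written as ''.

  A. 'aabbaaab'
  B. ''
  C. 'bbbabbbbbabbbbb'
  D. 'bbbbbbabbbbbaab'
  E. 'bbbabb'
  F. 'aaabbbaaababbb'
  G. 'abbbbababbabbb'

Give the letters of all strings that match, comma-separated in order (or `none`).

A → no match
B → match
C → match
D → no match
E → match
F → no match
G → no match

B, C, E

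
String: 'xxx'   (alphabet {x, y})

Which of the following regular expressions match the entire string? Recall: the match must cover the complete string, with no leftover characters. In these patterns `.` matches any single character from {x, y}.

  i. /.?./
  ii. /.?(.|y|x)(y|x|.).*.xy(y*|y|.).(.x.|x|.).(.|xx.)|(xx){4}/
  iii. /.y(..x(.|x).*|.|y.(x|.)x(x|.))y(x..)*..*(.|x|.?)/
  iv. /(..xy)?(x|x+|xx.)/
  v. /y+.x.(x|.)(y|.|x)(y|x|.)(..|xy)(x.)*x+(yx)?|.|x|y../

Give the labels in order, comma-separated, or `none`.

i → no match
ii → no match
iii → no match
iv → match
v → no match

iv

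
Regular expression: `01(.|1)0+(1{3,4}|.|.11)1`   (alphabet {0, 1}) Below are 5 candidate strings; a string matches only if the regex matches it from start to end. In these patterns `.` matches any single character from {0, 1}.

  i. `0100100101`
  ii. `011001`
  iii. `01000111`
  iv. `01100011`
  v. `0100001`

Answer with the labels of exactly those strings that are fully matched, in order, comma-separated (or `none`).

i. `0100100101` → no match
ii. `011001` → match
iii. `01000111` → match
iv. `01100011` → match
v. `0100001` → match

ii, iii, iv, v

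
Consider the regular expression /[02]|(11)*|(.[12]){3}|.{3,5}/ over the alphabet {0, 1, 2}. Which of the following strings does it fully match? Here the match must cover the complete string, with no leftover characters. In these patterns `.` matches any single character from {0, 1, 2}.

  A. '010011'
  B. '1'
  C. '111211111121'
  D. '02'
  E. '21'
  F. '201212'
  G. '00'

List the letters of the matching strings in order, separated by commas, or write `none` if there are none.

A → no match
B → no match
C → no match
D → no match
E → no match
F → no match
G → no match

none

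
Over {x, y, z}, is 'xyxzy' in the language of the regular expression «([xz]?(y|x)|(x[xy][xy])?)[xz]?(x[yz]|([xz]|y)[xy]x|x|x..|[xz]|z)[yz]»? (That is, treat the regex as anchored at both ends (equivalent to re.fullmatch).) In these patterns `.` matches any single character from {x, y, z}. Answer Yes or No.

Yes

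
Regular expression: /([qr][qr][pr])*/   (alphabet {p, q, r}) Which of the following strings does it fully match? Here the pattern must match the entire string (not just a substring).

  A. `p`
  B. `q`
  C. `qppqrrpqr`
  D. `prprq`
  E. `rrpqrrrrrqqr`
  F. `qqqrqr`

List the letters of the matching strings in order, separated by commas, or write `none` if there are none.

A → no match
B → no match
C → no match
D → no match
E → match
F → no match

E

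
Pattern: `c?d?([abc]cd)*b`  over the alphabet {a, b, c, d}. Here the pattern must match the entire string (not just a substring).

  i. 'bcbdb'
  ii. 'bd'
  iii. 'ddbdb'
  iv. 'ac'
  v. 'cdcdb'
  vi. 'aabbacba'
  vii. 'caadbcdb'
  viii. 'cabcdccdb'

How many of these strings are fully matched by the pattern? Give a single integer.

0

i → no match
ii → no match — must end with 'b'
iii → no match
iv → no match — must end with 'b'
v → no match
vi → no match — must end with 'b'
vii → no match
viii → no match
Total matched: 0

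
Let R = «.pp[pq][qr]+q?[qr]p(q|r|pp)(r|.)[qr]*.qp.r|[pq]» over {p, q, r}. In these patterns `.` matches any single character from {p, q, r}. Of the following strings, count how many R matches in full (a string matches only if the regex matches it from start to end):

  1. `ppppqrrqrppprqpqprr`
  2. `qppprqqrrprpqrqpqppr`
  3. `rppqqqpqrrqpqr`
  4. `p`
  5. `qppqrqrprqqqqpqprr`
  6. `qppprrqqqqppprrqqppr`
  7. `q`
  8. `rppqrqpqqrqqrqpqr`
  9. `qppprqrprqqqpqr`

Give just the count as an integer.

9

1 → match
2 → match
3 → match
4 → match
5 → match
6 → match
7 → match
8 → match
9 → match
Total matched: 9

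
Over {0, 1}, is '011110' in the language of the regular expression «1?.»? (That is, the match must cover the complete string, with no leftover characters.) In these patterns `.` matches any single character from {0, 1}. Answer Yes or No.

No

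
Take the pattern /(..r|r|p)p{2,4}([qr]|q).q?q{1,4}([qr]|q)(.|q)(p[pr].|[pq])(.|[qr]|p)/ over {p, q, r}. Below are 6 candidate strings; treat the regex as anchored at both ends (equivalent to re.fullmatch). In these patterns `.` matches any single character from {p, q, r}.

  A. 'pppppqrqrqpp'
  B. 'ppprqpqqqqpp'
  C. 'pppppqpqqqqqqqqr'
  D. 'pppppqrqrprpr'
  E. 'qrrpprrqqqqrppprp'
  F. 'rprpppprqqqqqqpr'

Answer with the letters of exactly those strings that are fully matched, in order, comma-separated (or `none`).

A, C, E, F

A → match
B → no match
C → match
D → no match
E → match
F → match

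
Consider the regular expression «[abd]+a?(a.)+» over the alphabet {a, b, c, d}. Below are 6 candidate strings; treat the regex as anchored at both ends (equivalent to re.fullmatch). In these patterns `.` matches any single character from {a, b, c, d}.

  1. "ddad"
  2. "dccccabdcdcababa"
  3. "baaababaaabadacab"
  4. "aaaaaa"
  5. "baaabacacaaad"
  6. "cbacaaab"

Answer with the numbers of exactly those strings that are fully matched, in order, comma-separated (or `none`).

1 → match
2 → no match
3 → match
4 → match
5 → match
6 → no match

1, 3, 4, 5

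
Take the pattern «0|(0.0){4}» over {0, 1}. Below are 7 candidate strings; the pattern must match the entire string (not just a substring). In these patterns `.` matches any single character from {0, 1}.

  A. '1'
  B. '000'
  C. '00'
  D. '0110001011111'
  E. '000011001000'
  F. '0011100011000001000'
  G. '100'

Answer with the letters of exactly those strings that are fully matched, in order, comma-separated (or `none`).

none

A → no match — must start with '0'
B → no match
C → no match
D → no match — must end with '0'
E → no match
F → no match
G → no match — must start with '0'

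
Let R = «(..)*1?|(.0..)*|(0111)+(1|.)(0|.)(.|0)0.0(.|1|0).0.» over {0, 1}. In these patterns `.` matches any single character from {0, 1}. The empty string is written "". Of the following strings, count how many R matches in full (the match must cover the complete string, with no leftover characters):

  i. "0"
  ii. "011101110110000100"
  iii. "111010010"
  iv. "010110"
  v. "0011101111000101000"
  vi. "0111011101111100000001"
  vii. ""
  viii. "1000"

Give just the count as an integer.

i → no match
ii → match
iii → no match
iv → match
v → no match
vi → match
vii → match
viii → match
Total matched: 5

5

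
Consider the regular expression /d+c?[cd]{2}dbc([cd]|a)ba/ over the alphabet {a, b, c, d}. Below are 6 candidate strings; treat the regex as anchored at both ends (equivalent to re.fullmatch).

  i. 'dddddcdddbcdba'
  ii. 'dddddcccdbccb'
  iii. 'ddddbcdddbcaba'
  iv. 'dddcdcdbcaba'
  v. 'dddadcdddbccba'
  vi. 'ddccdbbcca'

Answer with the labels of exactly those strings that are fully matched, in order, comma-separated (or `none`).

i → match
ii → no match — must end with 'ba'
iii → no match
iv → match
v → no match
vi → no match — must end with 'ba'

i, iv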